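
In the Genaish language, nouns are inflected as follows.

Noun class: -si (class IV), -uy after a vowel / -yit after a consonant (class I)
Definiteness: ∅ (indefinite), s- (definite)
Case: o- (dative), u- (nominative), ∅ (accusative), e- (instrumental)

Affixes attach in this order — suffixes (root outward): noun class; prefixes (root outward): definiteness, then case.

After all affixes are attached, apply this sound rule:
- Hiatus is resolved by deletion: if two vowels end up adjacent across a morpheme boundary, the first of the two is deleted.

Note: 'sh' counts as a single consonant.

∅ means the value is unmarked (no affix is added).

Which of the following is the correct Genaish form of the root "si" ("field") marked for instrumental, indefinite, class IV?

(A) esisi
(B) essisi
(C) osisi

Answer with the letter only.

A

definiteness = indefinite: zero marking, form stays si.
Attach noun class class IV -si → sisi.
Attach case instrumental e- → esisi.
Vowel deletion: no change.
So the correct form is esisi, option (A).
(B) essisi is wrong: it uses definite instead of indefinite for definiteness.
(C) osisi is wrong: it uses dative instead of instrumental for case.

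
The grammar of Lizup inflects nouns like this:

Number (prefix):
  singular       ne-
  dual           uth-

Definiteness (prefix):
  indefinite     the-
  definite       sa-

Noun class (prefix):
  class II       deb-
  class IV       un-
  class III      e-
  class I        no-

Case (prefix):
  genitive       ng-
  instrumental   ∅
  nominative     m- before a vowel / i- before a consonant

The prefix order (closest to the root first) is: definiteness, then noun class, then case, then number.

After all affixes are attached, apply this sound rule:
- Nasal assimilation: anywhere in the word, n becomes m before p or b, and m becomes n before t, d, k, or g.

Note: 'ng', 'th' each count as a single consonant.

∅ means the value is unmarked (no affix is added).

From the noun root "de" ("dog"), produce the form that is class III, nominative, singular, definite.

Attach definiteness definite sa- → sade.
Attach noun class class III e- → esade.
Attach case nominative m- (before vowel 'e') → mesade.
Attach number singular ne- → nemesade.
Nasal assimilation: no change.

nemesade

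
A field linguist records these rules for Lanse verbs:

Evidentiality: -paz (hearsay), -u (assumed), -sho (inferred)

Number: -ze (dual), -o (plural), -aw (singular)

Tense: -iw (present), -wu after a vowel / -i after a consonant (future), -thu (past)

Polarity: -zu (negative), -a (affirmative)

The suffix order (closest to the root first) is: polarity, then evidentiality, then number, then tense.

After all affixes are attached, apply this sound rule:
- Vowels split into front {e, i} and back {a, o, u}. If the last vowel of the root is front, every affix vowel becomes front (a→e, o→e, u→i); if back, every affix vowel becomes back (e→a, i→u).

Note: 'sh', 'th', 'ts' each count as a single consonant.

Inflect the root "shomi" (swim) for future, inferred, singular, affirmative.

shomiesheewi

Attach polarity affirmative -a → shomia.
Attach evidentiality inferred -sho → shomiasho.
Attach number singular -aw → shomiashoaw.
Attach tense future -i (after consonant 'w') → shomiashoawi.
Apply vowel harmony: shomiashoawi → shomiesheewi.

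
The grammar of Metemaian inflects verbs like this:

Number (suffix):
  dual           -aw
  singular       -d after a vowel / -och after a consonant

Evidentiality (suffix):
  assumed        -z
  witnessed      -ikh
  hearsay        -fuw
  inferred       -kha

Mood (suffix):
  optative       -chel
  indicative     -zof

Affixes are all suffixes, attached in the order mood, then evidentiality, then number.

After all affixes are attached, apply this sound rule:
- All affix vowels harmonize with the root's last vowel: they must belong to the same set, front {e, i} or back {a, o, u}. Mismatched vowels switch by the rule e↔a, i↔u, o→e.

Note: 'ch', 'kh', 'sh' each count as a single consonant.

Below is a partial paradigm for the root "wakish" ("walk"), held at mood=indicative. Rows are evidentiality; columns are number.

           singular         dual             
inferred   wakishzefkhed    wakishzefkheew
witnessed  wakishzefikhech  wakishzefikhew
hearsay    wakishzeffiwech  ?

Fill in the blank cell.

wakishzeffiwew

Attach mood indicative -zof → wakishzof.
Attach evidentiality hearsay -fuw → wakishzoffuw.
Attach number dual -aw → wakishzoffuwaw.
Apply vowel harmony: wakishzoffuwaw → wakishzeffiwew.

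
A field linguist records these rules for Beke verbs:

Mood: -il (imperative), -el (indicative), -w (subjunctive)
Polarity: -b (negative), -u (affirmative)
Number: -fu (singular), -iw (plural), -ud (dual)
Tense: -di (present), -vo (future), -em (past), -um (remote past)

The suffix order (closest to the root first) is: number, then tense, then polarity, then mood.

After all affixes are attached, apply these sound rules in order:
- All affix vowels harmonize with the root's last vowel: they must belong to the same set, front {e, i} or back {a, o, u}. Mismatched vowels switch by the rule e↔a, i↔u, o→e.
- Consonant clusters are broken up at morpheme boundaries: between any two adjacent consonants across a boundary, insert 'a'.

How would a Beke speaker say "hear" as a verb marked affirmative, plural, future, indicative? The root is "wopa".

Attach number plural -iw → wopaiw.
Attach tense future -vo → wopaiwvo.
Attach polarity affirmative -u → wopaiwvou.
Attach mood indicative -el → wopaiwvouel.
Apply vowel harmony: wopaiwvouel → wopauwvoual.
Apply epenthesis: wopauwvoual → wopauwavoual.

wopauwavoual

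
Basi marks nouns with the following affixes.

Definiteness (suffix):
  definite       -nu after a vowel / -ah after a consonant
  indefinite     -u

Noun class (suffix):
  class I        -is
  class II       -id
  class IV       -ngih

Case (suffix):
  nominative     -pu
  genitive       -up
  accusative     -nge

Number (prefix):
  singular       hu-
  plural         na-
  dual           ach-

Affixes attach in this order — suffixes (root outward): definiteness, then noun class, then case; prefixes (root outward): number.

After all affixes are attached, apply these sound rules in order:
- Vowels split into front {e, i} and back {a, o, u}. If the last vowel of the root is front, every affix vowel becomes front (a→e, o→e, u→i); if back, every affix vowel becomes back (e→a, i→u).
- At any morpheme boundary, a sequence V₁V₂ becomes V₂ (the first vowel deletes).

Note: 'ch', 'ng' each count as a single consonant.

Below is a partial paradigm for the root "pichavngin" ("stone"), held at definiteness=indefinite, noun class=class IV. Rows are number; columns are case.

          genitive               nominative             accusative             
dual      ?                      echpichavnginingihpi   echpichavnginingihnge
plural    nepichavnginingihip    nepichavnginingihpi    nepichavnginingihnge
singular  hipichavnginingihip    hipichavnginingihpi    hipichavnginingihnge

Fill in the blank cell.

echpichavnginingihip

Attach definiteness indefinite -u → pichavnginu.
Attach noun class class IV -ngih → pichavnginungih.
Attach case genitive -up → pichavnginungihup.
Attach number dual ach- → achpichavnginungihup.
Apply vowel harmony: achpichavnginungihup → echpichavnginingihip.
Vowel deletion: no change.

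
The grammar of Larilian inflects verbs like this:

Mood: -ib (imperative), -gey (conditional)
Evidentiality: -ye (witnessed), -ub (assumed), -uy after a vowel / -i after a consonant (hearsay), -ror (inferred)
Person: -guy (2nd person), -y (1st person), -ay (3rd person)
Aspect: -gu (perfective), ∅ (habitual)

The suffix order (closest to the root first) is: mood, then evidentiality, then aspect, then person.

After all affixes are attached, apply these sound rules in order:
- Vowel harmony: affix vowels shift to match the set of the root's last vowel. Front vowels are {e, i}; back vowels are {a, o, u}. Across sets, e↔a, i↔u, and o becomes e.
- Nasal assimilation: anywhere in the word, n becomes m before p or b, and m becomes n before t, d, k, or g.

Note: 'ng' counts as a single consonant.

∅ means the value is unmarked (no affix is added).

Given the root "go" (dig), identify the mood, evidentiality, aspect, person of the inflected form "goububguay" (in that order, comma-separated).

imperative, assumed, perfective, 3rd person

Segment: go-ib-ub-gu-ay.
mood: -ib → imperative.
evidentiality: -ub → assumed.
aspect: -gu → perfective.
person: -ay → 3rd person.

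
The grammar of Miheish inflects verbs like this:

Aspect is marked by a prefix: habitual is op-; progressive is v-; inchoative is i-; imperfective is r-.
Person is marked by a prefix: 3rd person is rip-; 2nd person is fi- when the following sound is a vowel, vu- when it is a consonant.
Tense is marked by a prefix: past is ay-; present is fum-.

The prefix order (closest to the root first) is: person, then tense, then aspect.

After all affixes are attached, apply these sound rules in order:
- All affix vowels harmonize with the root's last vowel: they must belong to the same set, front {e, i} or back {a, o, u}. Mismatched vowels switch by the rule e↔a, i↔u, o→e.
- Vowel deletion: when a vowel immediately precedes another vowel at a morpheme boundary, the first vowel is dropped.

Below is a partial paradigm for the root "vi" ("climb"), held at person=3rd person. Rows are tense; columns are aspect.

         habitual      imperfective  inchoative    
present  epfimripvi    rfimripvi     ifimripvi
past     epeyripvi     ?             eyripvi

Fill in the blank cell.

Attach person 3rd person rip- → ripvi.
Attach tense past ay- → ayripvi.
Attach aspect imperfective r- → rayripvi.
Apply vowel harmony: rayripvi → reyripvi.
Vowel deletion: no change.

reyripvi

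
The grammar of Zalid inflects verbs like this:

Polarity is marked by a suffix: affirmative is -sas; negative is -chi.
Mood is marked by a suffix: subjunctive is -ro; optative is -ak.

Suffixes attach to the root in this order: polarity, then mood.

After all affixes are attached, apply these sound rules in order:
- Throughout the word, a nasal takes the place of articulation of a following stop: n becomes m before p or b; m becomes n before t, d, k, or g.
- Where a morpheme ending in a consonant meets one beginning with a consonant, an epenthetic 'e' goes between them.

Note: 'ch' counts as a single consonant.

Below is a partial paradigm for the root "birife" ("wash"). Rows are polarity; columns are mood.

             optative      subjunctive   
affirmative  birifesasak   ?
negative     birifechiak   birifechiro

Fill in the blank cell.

Attach polarity affirmative -sas → birifesas.
Attach mood subjunctive -ro → birifesasro.
Nasal assimilation: no change.
Apply epenthesis: birifesasro → birifesasero.

birifesasero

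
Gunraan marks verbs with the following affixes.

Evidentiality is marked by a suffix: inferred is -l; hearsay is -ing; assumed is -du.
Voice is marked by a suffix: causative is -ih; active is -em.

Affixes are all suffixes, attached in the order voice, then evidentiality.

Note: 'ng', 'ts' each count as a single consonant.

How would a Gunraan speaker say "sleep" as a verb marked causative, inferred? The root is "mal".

Attach voice causative -ih → malih.
Attach evidentiality inferred -l → malihl.

malihl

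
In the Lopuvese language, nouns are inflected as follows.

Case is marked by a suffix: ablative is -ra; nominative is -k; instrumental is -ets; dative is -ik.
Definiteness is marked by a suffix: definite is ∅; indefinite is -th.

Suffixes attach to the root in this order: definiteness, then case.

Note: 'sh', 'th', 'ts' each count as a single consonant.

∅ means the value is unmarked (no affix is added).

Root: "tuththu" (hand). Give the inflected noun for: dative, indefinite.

Attach definiteness indefinite -th → tuththuth.
Attach case dative -ik → tuththuthik.

tuththuthik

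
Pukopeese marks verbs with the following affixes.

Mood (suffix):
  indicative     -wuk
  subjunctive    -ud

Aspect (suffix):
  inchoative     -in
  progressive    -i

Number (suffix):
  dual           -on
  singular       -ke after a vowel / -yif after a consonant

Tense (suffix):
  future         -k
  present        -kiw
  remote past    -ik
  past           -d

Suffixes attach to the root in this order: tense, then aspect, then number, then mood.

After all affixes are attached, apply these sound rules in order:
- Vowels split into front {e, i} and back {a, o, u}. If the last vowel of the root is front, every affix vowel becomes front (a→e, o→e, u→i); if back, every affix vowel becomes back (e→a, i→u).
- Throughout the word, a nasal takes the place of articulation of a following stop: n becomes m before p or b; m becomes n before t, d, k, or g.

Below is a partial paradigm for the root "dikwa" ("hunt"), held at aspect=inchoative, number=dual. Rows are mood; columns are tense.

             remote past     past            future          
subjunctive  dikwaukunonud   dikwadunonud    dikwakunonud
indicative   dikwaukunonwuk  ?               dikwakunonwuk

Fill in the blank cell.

Attach tense past -d → dikwad.
Attach aspect inchoative -in → dikwadin.
Attach number dual -on → dikwadinon.
Attach mood indicative -wuk → dikwadinonwuk.
Apply vowel harmony: dikwadinonwuk → dikwadunonwuk.
Nasal assimilation: no change.

dikwadunonwuk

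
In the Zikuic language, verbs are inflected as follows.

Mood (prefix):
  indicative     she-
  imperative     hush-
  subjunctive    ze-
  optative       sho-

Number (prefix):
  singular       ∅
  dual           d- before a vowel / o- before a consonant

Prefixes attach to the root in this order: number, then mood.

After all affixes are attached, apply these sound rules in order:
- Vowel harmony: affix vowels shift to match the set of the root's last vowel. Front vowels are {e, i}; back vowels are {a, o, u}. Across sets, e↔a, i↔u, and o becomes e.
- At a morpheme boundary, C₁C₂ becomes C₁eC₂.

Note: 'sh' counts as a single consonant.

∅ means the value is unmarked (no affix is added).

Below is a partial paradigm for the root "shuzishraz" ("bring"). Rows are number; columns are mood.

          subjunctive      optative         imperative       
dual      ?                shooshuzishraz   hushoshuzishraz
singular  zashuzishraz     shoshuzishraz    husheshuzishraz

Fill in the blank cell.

Attach number dual o- (before consonant 'sh') → oshuzishraz.
Attach mood subjunctive ze- → zeoshuzishraz.
Apply vowel harmony: zeoshuzishraz → zaoshuzishraz.
Epenthesis: no change.

zaoshuzishraz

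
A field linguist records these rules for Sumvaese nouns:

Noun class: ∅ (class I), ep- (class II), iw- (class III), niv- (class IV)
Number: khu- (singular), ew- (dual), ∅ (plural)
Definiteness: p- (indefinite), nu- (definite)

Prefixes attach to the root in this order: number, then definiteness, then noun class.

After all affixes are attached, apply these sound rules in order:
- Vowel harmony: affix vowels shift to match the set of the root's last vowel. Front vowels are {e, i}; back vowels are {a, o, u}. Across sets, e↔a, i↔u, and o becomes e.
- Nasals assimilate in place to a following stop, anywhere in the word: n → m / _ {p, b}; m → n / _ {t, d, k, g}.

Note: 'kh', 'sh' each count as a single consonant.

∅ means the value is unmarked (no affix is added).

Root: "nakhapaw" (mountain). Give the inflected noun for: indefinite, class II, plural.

number = plural: zero marking, form stays nakhapaw.
Attach definiteness indefinite p- → pnakhapaw.
Attach noun class class II ep- → eppnakhapaw.
Apply vowel harmony: eppnakhapaw → appnakhapaw.
Nasal assimilation: no change.

appnakhapaw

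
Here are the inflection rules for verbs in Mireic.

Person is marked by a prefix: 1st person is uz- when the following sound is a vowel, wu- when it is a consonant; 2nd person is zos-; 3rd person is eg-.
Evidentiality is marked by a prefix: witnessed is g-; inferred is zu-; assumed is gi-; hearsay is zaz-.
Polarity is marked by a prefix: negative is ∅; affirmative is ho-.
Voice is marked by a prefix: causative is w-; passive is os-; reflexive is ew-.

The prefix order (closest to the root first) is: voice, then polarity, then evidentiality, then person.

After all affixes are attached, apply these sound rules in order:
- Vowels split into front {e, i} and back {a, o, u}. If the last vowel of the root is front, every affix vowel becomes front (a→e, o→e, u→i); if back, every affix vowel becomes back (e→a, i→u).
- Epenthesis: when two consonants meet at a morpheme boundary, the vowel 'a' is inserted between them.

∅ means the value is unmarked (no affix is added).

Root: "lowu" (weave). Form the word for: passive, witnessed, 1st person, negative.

wugosalowu

Attach voice passive os- → oslowu.
polarity = negative: zero marking, form stays oslowu.
Attach evidentiality witnessed g- → goslowu.
Attach person 1st person wu- (before consonant 'g') → wugoslowu.
Vowel harmony: no change.
Apply epenthesis: wugoslowu → wugosalowu.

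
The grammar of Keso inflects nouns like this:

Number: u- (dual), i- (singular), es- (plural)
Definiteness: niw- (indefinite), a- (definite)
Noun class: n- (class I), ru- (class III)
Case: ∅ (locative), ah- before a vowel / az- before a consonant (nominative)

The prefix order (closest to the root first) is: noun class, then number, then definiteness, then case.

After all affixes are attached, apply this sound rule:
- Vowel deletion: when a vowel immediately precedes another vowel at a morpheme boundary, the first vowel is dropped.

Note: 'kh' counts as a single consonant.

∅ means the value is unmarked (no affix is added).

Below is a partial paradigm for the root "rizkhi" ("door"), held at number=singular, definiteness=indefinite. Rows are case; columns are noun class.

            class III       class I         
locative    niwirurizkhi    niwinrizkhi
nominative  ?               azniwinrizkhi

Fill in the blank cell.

Attach noun class class III ru- → rurizkhi.
Attach number singular i- → irurizkhi.
Attach definiteness indefinite niw- → niwirurizkhi.
Attach case nominative az- (before consonant 'n') → azniwirurizkhi.
Vowel deletion: no change.

azniwirurizkhi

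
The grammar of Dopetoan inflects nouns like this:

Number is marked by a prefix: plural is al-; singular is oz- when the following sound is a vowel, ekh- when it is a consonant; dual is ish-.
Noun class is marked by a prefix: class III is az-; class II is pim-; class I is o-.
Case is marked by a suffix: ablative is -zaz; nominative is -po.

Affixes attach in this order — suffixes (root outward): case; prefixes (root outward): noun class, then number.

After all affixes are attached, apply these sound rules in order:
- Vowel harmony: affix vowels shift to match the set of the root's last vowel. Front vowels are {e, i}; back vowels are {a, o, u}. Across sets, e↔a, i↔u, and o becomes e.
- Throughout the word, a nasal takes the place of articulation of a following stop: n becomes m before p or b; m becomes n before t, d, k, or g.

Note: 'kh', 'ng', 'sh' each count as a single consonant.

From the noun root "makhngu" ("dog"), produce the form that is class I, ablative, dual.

Attach noun class class I o- → omakhngu.
Attach number dual ish- → ishomakhngu.
Attach case ablative -zaz → ishomakhnguzaz.
Apply vowel harmony: ishomakhnguzaz → ushomakhnguzaz.
Nasal assimilation: no change.

ushomakhnguzaz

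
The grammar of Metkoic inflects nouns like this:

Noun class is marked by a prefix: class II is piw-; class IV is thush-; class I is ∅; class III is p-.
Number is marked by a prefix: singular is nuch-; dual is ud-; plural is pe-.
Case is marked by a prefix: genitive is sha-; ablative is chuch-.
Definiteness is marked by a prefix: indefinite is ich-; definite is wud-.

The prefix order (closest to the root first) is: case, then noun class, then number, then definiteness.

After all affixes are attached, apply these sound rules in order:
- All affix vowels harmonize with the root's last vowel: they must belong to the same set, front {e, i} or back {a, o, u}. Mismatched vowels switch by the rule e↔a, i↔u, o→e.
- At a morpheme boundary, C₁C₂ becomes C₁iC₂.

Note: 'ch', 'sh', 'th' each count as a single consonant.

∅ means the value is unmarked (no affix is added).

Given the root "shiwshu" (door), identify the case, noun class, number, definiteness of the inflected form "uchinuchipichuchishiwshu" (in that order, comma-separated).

Segment: ich-nuch-p-chuch-shiwshu.
case: chuch- → ablative.
noun class: p- → class III.
number: nuch- → singular.
definiteness: ich- → indefinite.

ablative, class III, singular, indefinite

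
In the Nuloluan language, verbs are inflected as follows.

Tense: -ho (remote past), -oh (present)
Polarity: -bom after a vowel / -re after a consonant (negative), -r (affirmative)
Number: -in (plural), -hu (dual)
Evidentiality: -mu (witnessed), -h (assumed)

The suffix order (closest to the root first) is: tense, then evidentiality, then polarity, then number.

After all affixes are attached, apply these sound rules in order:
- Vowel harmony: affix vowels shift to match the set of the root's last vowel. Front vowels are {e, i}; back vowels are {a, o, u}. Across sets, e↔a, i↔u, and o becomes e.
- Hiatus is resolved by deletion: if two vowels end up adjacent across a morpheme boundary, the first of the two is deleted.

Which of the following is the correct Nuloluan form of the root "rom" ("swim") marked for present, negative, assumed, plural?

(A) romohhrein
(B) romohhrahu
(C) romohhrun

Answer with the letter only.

Attach tense present -oh → romoh.
Attach evidentiality assumed -h → romohh.
Attach polarity negative -re (after consonant 'h') → romohhre.
Attach number plural -in → romohhrein.
Apply vowel harmony: romohhrein → romohhraun.
Apply vowel deletion: romohhraun → romohhrun.
So the correct form is romohhrun, option (C).
(A) romohhrein is wrong: it fails to apply the sound rule(s).
(B) romohhrahu is wrong: it uses dual instead of plural for number.

C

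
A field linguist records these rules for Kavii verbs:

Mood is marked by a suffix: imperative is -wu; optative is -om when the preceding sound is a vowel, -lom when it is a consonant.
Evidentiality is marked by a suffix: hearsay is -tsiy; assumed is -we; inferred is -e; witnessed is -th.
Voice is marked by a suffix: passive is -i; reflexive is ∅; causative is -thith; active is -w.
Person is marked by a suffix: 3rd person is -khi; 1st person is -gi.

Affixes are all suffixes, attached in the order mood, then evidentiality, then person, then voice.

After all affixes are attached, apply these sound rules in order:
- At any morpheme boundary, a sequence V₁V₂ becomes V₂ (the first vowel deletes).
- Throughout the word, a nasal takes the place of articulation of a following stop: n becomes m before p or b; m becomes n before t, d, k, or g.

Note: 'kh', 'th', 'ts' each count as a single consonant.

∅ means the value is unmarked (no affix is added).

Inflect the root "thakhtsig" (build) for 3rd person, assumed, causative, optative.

Attach mood optative -lom (after consonant 'g') → thakhtsiglom.
Attach evidentiality assumed -we → thakhtsiglomwe.
Attach person 3rd person -khi → thakhtsiglomwekhi.
Attach voice causative -thith → thakhtsiglomwekhithith.
Vowel deletion: no change.
Nasal assimilation: no change.

thakhtsiglomwekhithith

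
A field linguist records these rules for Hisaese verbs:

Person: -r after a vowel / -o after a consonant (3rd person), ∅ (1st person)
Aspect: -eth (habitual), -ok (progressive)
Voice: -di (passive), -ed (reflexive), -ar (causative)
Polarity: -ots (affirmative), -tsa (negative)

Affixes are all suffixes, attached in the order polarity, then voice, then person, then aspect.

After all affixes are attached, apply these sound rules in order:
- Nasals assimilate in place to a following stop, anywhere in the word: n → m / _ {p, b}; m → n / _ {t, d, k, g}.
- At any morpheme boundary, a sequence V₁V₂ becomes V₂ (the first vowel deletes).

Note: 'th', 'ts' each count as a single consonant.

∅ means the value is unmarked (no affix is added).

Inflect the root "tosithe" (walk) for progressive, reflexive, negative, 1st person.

tosithetsedok

Attach polarity negative -tsa → tosithetsa.
Attach voice reflexive -ed → tosithetsaed.
person = 1st person: zero marking, form stays tosithetsaed.
Attach aspect progressive -ok → tosithetsaedok.
Nasal assimilation: no change.
Apply vowel deletion: tosithetsaedok → tosithetsedok.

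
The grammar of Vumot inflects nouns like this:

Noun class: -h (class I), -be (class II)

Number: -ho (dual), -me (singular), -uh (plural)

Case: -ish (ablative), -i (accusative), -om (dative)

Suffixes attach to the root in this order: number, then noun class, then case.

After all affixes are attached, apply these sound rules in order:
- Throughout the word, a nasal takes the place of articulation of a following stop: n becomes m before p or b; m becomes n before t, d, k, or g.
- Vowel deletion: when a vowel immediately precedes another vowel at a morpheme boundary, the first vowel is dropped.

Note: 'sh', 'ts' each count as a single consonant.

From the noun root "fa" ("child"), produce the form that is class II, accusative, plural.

Attach number plural -uh → fauh.
Attach noun class class II -be → fauhbe.
Attach case accusative -i → fauhbei.
Nasal assimilation: no change.
Apply vowel deletion: fauhbei → fuhbi.

fuhbi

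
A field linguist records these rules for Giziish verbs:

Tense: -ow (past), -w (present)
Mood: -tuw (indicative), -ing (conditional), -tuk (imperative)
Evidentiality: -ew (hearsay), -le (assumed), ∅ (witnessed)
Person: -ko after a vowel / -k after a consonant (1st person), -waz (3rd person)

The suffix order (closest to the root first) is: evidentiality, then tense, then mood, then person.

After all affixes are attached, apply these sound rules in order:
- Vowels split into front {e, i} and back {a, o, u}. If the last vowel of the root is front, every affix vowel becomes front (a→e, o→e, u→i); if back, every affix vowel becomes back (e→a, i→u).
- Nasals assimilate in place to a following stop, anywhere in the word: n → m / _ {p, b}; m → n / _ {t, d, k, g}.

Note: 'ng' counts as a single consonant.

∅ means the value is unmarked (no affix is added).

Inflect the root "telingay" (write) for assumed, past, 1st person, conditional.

telingaylaowungk

Attach evidentiality assumed -le → telingayle.
Attach tense past -ow → telingayleow.
Attach mood conditional -ing → telingayleowing.
Attach person 1st person -k (after consonant 'ng') → telingayleowingk.
Apply vowel harmony: telingayleowingk → telingaylaowungk.
Nasal assimilation: no change.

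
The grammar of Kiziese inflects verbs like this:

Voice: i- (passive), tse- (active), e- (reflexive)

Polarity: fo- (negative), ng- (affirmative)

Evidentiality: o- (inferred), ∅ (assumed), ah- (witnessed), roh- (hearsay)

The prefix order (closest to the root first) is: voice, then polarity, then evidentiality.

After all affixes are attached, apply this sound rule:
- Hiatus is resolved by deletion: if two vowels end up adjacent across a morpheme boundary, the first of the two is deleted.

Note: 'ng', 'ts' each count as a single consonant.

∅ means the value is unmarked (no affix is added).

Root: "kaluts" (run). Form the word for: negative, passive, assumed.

fikaluts

Attach voice passive i- → ikaluts.
Attach polarity negative fo- → foikaluts.
evidentiality = assumed: zero marking, form stays foikaluts.
Apply vowel deletion: foikaluts → fikaluts.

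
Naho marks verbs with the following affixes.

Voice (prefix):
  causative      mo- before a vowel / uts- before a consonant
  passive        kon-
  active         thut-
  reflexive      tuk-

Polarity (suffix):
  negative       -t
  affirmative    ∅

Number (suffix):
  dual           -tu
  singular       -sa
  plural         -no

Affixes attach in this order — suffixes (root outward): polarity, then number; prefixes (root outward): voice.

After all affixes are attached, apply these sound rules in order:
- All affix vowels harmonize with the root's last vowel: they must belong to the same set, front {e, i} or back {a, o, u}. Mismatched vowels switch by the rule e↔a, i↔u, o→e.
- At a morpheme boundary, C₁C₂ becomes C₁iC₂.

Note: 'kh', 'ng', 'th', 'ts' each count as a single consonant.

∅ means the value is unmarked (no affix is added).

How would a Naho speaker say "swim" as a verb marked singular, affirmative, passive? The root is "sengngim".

Attach voice passive kon- → konsengngim.
polarity = affirmative: zero marking, form stays konsengngim.
Attach number singular -sa → konsengngimsa.
Apply vowel harmony: konsengngimsa → kensengngimse.
Apply epenthesis: kensengngimse → kenisengngimise.

kenisengngimise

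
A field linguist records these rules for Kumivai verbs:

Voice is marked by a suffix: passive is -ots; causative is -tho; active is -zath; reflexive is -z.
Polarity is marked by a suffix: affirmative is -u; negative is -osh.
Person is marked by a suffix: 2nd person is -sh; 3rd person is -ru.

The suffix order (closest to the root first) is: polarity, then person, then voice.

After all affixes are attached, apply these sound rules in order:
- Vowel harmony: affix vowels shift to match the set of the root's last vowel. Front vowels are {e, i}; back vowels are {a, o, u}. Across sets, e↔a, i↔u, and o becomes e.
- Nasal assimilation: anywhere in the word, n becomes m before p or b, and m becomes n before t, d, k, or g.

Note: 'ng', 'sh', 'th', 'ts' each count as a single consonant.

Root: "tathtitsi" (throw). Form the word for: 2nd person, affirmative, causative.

tathtitsiishthe

Attach polarity affirmative -u → tathtitsiu.
Attach person 2nd person -sh → tathtitsiush.
Attach voice causative -tho → tathtitsiushtho.
Apply vowel harmony: tathtitsiushtho → tathtitsiishthe.
Nasal assimilation: no change.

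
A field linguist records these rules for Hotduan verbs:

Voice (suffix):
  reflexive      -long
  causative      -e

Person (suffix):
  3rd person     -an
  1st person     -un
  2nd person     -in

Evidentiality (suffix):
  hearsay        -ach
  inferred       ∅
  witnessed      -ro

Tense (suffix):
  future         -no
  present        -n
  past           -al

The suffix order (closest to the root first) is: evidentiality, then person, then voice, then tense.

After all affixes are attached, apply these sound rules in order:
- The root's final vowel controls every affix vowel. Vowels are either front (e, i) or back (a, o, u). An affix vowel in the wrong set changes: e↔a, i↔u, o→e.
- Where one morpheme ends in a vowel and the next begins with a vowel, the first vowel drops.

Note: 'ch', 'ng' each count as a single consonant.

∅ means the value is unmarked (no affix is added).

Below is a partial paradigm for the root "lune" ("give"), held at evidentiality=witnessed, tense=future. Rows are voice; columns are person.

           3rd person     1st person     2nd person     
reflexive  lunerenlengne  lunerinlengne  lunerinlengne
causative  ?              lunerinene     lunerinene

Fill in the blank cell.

Attach evidentiality witnessed -ro → lunero.
Attach person 3rd person -an → luneroan.
Attach voice causative -e → luneroane.
Attach tense future -no → luneroaneno.
Apply vowel harmony: luneroaneno → lunereenene.
Apply vowel deletion: lunereenene → lunerenene.

lunerenene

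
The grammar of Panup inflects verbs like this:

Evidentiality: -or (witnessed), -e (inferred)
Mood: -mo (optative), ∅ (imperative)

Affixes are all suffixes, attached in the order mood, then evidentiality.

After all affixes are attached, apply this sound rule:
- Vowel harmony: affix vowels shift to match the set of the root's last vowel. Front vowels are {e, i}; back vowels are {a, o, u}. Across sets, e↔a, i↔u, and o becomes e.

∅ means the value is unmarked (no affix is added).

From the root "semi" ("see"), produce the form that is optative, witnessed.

Attach mood optative -mo → semimo.
Attach evidentiality witnessed -or → semimoor.
Apply vowel harmony: semimoor → semimeer.

semimeer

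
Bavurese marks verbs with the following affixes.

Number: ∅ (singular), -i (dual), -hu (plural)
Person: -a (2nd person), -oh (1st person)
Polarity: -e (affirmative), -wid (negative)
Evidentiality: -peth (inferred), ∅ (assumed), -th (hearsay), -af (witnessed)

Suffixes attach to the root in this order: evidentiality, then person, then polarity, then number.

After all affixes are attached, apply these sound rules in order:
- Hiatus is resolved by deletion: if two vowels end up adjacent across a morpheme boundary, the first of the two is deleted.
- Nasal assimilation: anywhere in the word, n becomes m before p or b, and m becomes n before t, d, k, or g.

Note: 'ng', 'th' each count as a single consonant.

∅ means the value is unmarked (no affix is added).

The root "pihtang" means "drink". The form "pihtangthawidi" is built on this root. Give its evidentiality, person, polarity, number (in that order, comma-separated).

Segment: pihtang-th-a-wid-i.
evidentiality: -th → hearsay.
person: -a → 2nd person.
polarity: -wid → negative.
number: -i → dual.

hearsay, 2nd person, negative, dual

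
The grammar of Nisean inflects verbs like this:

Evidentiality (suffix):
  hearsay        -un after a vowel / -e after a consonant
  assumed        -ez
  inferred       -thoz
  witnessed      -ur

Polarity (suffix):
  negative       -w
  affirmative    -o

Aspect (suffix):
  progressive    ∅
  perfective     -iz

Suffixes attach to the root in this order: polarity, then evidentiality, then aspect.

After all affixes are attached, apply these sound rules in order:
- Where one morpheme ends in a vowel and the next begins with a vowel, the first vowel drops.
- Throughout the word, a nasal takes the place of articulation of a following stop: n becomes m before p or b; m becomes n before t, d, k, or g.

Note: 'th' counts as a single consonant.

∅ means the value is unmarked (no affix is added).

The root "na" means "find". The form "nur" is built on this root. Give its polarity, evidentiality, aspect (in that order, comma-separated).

Segment: na-o-ur.
polarity: -o → affirmative.
evidentiality: -ur → witnessed.
aspect: ∅ → progressive.

affirmative, witnessed, progressive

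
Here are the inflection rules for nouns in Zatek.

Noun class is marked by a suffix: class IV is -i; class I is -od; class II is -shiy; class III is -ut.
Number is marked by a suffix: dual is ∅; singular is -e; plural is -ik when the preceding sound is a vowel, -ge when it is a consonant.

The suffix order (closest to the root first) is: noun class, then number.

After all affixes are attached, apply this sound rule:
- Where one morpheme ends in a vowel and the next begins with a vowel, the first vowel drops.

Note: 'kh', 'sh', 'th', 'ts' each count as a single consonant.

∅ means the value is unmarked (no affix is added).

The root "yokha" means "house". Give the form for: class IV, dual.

yokhi

Attach noun class class IV -i → yokhai.
number = dual: zero marking, form stays yokhai.
Apply vowel deletion: yokhai → yokhi.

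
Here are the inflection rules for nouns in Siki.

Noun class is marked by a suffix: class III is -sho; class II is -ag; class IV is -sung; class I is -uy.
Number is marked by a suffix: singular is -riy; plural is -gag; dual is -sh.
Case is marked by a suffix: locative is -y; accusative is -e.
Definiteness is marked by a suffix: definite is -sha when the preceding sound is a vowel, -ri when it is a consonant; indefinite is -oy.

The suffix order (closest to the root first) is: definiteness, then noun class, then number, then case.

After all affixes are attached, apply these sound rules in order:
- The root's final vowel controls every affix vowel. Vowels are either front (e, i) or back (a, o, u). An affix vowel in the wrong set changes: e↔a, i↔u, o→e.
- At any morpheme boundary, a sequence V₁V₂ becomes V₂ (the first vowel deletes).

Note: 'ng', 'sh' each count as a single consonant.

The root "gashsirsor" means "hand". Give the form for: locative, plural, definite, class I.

gashsirsorruygagy

Attach definiteness definite -ri (after consonant 'r') → gashsirsorri.
Attach noun class class I -uy → gashsirsorriuy.
Attach number plural -gag → gashsirsorriuygag.
Attach case locative -y → gashsirsorriuygagy.
Apply vowel harmony: gashsirsorriuygagy → gashsirsorruuygagy.
Apply vowel deletion: gashsirsorruuygagy → gashsirsorruygagy.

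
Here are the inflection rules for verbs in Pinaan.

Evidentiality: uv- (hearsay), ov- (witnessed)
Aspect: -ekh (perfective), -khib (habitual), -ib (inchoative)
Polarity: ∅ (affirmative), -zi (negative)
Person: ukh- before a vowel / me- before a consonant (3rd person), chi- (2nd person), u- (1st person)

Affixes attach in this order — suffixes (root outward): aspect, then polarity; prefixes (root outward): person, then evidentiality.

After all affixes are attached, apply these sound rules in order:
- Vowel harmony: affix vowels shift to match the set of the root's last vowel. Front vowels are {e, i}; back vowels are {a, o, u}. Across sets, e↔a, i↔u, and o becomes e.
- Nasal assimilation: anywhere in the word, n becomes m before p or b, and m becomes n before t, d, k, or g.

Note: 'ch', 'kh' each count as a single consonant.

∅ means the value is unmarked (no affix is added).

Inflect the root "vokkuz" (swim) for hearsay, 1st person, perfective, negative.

Attach person 1st person u- → uvokkuz.
Attach evidentiality hearsay uv- → uvuvokkuz.
Attach aspect perfective -ekh → uvuvokkuzekh.
Attach polarity negative -zi → uvuvokkuzekhzi.
Apply vowel harmony: uvuvokkuzekhzi → uvuvokkuzakhzu.
Nasal assimilation: no change.

uvuvokkuzakhzu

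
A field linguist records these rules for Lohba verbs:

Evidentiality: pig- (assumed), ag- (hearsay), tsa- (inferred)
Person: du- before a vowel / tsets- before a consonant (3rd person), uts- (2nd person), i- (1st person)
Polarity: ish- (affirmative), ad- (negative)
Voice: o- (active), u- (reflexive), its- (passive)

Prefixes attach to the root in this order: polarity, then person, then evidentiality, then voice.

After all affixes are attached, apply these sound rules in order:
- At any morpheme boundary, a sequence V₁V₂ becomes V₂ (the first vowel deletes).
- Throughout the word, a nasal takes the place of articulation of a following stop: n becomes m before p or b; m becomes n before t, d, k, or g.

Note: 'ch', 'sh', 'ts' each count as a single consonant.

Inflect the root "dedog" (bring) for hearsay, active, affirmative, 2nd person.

agutsishdedog

Attach polarity affirmative ish- → ishdedog.
Attach person 2nd person uts- → utsishdedog.
Attach evidentiality hearsay ag- → agutsishdedog.
Attach voice active o- → oagutsishdedog.
Apply vowel deletion: oagutsishdedog → agutsishdedog.
Nasal assimilation: no change.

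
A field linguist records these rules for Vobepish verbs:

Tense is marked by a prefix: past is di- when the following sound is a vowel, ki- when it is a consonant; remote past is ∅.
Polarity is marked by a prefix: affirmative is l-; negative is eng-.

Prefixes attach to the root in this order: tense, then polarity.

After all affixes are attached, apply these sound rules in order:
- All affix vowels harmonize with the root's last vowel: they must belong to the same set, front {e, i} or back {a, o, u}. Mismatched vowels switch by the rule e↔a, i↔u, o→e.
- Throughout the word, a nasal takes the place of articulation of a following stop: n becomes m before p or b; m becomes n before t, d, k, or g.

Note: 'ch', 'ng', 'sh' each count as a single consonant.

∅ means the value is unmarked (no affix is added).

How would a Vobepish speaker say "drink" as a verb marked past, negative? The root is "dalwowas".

Attach tense past ki- (before consonant 'd') → kidalwowas.
Attach polarity negative eng- → engkidalwowas.
Apply vowel harmony: engkidalwowas → angkudalwowas.
Nasal assimilation: no change.

angkudalwowas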